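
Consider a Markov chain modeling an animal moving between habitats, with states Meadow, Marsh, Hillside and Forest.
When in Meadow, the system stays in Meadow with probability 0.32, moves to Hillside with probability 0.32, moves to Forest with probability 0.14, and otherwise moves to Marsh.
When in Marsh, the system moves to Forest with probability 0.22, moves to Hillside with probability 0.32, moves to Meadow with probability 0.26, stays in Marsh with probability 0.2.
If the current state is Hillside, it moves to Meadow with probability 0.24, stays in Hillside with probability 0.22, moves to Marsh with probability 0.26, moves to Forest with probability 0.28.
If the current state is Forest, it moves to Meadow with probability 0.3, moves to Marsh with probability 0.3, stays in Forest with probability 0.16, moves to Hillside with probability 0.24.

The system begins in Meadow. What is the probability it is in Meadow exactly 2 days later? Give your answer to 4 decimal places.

0.2784

Propagate the distribution vector 2 days from Meadow.
After 0 days: (1.0000, 0.0000, 0.0000, 0.0000)
After 1 day: (0.3200, 0.2200, 0.3200, 0.1400)
After 2 days: (0.2784, 0.2396, 0.2768, 0.2052)
P(in Meadow after 2 days) = 0.2784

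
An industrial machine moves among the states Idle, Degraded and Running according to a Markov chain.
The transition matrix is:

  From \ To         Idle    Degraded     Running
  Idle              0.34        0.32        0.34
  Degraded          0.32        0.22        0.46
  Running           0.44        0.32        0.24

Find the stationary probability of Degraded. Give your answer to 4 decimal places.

0.2909

Let the stationary distribution be π with π = πP and π_1 + π_2 + π_3 = 1.
π_1 = 0.34·π_1 + 0.32·π_2 + 0.44·π_3
π_2 = 0.32·π_1 + 0.22·π_2 + 0.32·π_3
Solving with the normalization constraint gives π = (0.3683, 0.2909, 0.3408).
So the stationary probability of Degraded is 0.2909.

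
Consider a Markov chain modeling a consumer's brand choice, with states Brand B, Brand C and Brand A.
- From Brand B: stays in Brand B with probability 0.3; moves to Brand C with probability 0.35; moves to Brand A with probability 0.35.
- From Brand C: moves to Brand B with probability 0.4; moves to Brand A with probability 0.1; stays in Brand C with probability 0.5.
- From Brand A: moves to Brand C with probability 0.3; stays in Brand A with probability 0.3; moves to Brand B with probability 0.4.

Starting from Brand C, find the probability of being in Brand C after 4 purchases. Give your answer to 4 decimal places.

0.3986

Propagate the distribution vector 4 purchases from Brand C.
After 0 purchases: (0.0000, 1.0000, 0.0000)
After 1 purchase: (0.4000, 0.5000, 0.1000)
After 2 purchases: (0.3600, 0.4200, 0.2200)
After 3 purchases: (0.3640, 0.4020, 0.2340)
After 4 purchases: (0.3636, 0.3986, 0.2378)
P(in Brand C after 4 purchases) = 0.3986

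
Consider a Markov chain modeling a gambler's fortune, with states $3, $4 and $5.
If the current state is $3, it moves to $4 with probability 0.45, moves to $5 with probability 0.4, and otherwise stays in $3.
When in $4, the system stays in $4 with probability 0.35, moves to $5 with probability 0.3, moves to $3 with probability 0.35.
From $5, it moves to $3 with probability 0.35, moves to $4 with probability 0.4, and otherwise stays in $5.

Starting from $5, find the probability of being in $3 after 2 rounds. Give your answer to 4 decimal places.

Sum over the intermediate state after 1 round:
P = P($5→$3)·P($3→$3) + P($5→$4)·P($4→$3) + P($5→$5)·P($5→$3)
  = 0.35×0.15 + 0.4×0.35 + 0.25×0.35
  = 0.0525 + 0.1400 + 0.0875 = 0.2800

0.2800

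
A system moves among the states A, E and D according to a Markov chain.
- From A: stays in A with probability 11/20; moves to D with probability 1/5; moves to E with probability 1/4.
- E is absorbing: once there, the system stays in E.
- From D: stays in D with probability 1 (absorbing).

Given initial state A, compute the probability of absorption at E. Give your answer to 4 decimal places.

Let h(s) be the probability of absorption at E starting from transient state s. Then h(E) = 1 and h(D) = 0. By first-step analysis:
h(A) = 0.55·h(A) + 0.25·1 + 0.2·0
Solving: h(A) = 0.5556.
Starting from A, the probability is 0.5556.

0.5556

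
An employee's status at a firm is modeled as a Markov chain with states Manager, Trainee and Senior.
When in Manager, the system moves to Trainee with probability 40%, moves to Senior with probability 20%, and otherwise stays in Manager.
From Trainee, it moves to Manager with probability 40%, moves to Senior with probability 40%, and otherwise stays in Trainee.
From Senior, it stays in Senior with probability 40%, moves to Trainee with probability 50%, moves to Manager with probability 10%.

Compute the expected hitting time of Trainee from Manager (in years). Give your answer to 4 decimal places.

2.3529

Let t(s) be the expected number of years to first reach Trainee from state s, with t(Trainee) = 0. Conditioning on the first year:
t(Manager) = 1 + 0.4·t(Manager) + 0.2·t(Senior)
t(Senior) = 1 + 0.1·t(Manager) + 0.4·t(Senior)
Solving: t(Manager) = 2.3529, t(Senior) = 2.0588.
Expected years from Manager to Trainee: 2.3529.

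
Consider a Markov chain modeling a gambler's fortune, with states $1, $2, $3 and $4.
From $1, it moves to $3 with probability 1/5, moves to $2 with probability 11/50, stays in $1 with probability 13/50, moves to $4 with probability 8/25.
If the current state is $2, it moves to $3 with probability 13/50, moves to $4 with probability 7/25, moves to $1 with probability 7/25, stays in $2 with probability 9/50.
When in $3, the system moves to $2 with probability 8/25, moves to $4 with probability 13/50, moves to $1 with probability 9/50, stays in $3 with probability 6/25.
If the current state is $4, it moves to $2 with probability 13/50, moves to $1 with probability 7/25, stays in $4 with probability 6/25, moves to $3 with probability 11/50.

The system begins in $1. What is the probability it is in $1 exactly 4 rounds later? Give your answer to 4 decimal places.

Propagate the distribution vector 4 rounds from $1.
After 0 rounds: (1.0000, 0.0000, 0.0000, 0.0000)
After 1 round: (0.2600, 0.2200, 0.2000, 0.3200)
After 2 rounds: (0.2548, 0.2440, 0.2276, 0.2736)
After 3 rounds: (0.2521, 0.2439, 0.2292, 0.2747)
After 4 rounds: (0.2520, 0.2442, 0.2293, 0.2745)
P(in $1 after 4 rounds) = 0.2520

0.2520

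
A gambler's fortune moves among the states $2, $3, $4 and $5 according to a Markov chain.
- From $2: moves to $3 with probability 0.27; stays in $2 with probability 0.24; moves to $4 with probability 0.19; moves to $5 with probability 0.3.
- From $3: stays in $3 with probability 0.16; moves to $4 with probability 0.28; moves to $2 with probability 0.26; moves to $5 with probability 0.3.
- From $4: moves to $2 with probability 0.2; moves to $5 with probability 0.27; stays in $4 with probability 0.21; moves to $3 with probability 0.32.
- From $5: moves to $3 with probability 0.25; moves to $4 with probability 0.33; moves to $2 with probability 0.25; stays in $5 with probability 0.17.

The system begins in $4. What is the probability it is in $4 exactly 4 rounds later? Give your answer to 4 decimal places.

0.2539

Propagate the distribution vector 4 rounds from $4.
After 0 rounds: (0.0000, 0.0000, 1.0000, 0.0000)
After 1 round: (0.2000, 0.3200, 0.2100, 0.2700)
After 2 rounds: (0.2407, 0.2399, 0.2608, 0.2586)
After 3 rounds: (0.2370, 0.2515, 0.2530, 0.2586)
After 4 rounds: (0.2375, 0.2498, 0.2539, 0.2588)
P(in $4 after 4 rounds) = 0.2539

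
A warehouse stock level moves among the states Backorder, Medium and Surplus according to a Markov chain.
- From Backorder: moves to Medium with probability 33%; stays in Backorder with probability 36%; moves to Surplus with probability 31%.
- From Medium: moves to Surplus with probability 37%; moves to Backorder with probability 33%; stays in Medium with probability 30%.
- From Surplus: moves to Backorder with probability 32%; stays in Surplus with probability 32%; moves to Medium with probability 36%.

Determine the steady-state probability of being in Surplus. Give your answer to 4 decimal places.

0.3331

Let the stationary distribution be π with π = πP and π_1 + π_2 + π_3 = 1.
π_1 = 0.36·π_1 + 0.33·π_2 + 0.32·π_3
π_2 = 0.33·π_1 + 0.3·π_2 + 0.36·π_3
Solving with the normalization constraint gives π = (0.3368, 0.3301, 0.3331).
So the stationary probability of Surplus is 0.3331.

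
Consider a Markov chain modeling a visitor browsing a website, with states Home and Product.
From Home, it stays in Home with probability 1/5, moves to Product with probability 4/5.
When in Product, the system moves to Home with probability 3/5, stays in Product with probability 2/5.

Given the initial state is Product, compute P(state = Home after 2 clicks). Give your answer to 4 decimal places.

0.3600

Sum over the intermediate state after 1 click:
P = P(Product→Home)·P(Home→Home) + P(Product→Product)·P(Product→Home)
  = 0.6×0.2 + 0.4×0.6
  = 0.1200 + 0.2400 = 0.3600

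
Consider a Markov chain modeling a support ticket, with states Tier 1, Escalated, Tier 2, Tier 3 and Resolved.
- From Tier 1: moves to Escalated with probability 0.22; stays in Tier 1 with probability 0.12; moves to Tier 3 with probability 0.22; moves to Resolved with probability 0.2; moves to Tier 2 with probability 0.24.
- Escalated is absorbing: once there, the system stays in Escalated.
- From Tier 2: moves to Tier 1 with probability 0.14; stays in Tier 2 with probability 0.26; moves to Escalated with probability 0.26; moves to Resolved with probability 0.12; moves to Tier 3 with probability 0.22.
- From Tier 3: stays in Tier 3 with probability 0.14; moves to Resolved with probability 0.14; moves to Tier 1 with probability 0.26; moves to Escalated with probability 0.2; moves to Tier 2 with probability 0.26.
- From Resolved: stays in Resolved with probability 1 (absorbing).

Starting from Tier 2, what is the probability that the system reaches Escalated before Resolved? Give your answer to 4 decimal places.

0.6379

Let h(s) be the probability of absorption at Escalated starting from transient state s. Then h(Escalated) = 1 and h(Resolved) = 0. By first-step analysis:
h(Tier 1) = 0.12·h(Tier 1) + 0.22·1 + 0.24·h(Tier 2) + 0.22·h(Tier 3) + 0.2·0
h(Tier 2) = 0.14·h(Tier 1) + 0.26·1 + 0.26·h(Tier 2) + 0.22·h(Tier 3) + 0.12·0
h(Tier 3) = 0.26·h(Tier 1) + 0.2·1 + 0.26·h(Tier 2) + 0.14·h(Tier 3) + 0.14·0
Solving: h(Tier 1) = 0.5737, h(Tier 2) = 0.6379, h(Tier 3) = 0.5989.
Starting from Tier 2, the probability is 0.6379.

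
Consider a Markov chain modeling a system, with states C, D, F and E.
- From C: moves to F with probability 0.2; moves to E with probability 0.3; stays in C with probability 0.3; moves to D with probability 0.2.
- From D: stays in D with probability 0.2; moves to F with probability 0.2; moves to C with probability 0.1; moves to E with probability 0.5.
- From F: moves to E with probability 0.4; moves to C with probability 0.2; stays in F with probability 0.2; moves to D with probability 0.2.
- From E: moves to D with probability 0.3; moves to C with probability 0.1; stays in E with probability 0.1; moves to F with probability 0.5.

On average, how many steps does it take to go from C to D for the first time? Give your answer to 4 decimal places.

Let t(s) be the expected number of steps to first reach D from state s, with t(D) = 0. Conditioning on the first step:
t(C) = 1 + 0.3·t(C) + 0.2·t(F) + 0.3·t(E)
t(F) = 1 + 0.2·t(C) + 0.2·t(F) + 0.4·t(E)
t(E) = 1 + 0.1·t(C) + 0.5·t(F) + 0.1·t(E)
Solving: t(C) = 4.3985, t(F) = 4.3609, t(E) = 4.0226.
Expected steps from C to D: 4.3985.

4.3985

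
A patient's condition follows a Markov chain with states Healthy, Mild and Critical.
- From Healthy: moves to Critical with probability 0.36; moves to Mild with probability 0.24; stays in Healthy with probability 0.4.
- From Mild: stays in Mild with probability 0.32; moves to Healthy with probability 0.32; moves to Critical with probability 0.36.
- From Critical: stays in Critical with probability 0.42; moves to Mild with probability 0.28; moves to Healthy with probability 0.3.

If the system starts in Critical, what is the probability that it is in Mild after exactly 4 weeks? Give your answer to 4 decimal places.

Propagate the distribution vector 4 weeks from Critical.
After 0 weeks: (0.0000, 0.0000, 1.0000)
After 1 week: (0.3000, 0.2800, 0.4200)
After 2 weeks: (0.3356, 0.2792, 0.3852)
After 3 weeks: (0.3391, 0.2777, 0.3831)
After 4 weeks: (0.3395, 0.2775, 0.3830)
P(in Mild after 4 weeks) = 0.2775

0.2775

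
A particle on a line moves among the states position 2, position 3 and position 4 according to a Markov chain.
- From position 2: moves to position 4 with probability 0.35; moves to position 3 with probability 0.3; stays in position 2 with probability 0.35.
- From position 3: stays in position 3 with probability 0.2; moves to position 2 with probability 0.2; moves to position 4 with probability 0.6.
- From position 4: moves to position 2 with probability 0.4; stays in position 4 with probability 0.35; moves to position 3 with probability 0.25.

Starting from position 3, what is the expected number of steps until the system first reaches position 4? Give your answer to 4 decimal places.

1.8478

Let t(s) be the expected number of steps to first reach position 4 from state s, with t(position 4) = 0. Conditioning on the first step:
t(position 2) = 1 + 0.35·t(position 2) + 0.3·t(position 3)
t(position 3) = 1 + 0.2·t(position 2) + 0.2·t(position 3)
Solving: t(position 2) = 2.3913, t(position 3) = 1.8478.
Expected steps from position 3 to position 4: 1.8478.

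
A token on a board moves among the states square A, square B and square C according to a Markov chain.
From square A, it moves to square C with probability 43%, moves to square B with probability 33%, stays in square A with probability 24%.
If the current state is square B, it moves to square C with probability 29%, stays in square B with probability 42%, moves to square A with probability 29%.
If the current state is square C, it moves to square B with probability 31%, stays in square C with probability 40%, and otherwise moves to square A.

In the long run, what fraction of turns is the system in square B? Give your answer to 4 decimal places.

0.3545

Let the stationary distribution be π with π = πP and π_1 + π_2 + π_3 = 1.
π_1 = 0.24·π_1 + 0.29·π_2 + 0.29·π_3
π_2 = 0.33·π_1 + 0.42·π_2 + 0.31·π_3
Solving with the normalization constraint gives π = (0.2762, 0.3545, 0.3693).
So the stationary probability of square B is 0.3545.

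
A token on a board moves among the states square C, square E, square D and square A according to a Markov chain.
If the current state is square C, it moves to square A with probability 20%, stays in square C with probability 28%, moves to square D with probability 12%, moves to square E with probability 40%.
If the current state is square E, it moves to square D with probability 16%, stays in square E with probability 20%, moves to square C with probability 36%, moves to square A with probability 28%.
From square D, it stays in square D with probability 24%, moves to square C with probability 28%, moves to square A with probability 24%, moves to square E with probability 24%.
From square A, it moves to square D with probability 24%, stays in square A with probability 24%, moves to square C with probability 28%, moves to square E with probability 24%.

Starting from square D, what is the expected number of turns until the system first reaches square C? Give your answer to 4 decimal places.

3.3505

Let t(s) be the expected number of turns to first reach square C from state s, with t(square C) = 0. Conditioning on the first turn:
t(square E) = 1 + 0.2·t(square E) + 0.16·t(square D) + 0.28·t(square A)
t(square D) = 1 + 0.24·t(square E) + 0.24·t(square D) + 0.24·t(square A)
t(square A) = 1 + 0.24·t(square E) + 0.24·t(square D) + 0.24·t(square A)
Solving: t(square E) = 3.0928, t(square D) = 3.3505, t(square A) = 3.3505.
Expected turns from square D to square C: 3.3505.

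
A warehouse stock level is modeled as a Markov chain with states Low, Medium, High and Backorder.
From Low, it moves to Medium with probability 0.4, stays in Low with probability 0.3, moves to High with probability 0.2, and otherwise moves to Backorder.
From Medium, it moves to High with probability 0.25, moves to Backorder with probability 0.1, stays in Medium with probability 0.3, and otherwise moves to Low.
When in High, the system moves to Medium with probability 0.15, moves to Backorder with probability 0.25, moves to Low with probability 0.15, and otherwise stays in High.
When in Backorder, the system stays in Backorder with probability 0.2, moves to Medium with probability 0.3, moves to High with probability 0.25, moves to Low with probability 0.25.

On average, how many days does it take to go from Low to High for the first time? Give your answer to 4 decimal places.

4.4796

Let t(s) be the expected number of days to first reach High from state s, with t(High) = 0. Conditioning on the first day:
t(Low) = 1 + 0.3·t(Low) + 0.4·t(Medium) + 0.1·t(Backorder)
t(Medium) = 1 + 0.35·t(Low) + 0.3·t(Medium) + 0.1·t(Backorder)
t(Backorder) = 1 + 0.25·t(Low) + 0.3·t(Medium) + 0.2·t(Backorder)
Solving: t(Low) = 4.4796, t(Medium) = 4.2760, t(Backorder) = 4.2534.
Expected days from Low to High: 4.4796.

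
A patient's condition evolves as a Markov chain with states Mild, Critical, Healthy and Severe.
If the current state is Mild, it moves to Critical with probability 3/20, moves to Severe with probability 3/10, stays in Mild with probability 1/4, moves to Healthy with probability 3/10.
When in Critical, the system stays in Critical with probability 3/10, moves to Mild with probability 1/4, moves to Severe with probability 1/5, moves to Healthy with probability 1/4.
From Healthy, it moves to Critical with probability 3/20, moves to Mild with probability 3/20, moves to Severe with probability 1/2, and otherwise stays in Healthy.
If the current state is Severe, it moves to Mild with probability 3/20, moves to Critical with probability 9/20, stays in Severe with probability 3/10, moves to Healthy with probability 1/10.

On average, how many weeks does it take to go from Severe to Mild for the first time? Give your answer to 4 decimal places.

Let t(s) be the expected number of weeks to first reach Mild from state s, with t(Mild) = 0. Conditioning on the first week:
t(Critical) = 1 + 0.3·t(Critical) + 0.25·t(Healthy) + 0.2·t(Severe)
t(Healthy) = 1 + 0.15·t(Critical) + 0.2·t(Healthy) + 0.5·t(Severe)
t(Severe) = 1 + 0.45·t(Critical) + 0.1·t(Healthy) + 0.3·t(Severe)
Solving: t(Critical) = 4.9624, t(Healthy) = 5.5639, t(Severe) = 5.4135.
Expected weeks from Severe to Mild: 5.4135.

5.4135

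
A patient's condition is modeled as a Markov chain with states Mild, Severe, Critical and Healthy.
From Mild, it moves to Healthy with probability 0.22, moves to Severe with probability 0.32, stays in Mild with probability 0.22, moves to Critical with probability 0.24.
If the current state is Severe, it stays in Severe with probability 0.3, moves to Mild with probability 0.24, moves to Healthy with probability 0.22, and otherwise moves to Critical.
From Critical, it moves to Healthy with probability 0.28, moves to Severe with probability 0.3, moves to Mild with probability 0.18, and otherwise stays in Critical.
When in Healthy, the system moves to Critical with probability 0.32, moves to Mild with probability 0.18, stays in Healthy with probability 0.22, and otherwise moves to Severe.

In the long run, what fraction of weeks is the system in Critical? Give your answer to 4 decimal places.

0.2588

Let the stationary distribution be π with π = πP and π_1 + π_2 + π_3 + π_4 = 1.
π_1 = 0.22·π_1 + 0.24·π_2 + 0.18·π_3 + 0.18·π_4
π_2 = 0.32·π_1 + 0.3·π_2 + 0.3·π_3 + 0.28·π_4
π_3 = 0.24·π_1 + 0.24·π_2 + 0.24·π_3 + 0.32·π_4
Solving with the normalization constraint gives π = (0.2062, 0.2994, 0.2588, 0.2355).
So the stationary probability of Critical is 0.2588.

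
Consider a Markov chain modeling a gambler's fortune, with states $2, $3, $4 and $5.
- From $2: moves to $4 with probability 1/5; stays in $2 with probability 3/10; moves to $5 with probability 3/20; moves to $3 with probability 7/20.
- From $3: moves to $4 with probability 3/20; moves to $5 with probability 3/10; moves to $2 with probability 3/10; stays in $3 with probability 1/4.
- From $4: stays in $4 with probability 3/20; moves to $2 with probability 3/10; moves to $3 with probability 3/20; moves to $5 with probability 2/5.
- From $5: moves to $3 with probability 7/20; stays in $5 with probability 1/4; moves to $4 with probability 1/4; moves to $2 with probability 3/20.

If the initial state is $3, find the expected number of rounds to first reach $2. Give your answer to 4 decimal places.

3.9282

Let t(s) be the expected number of rounds to first reach $2 from state s, with t($2) = 0. Conditioning on the first round:
t($3) = 1 + 0.25·t($3) + 0.15·t($4) + 0.3·t($5)
t($4) = 1 + 0.15·t($3) + 0.15·t($4) + 0.4·t($5)
t($5) = 1 + 0.35·t($3) + 0.25·t($4) + 0.25·t($5)
Solving: t($3) = 3.9282, t($4) = 3.9849, t($5) = 4.4948.
Expected rounds from $3 to $2: 3.9282.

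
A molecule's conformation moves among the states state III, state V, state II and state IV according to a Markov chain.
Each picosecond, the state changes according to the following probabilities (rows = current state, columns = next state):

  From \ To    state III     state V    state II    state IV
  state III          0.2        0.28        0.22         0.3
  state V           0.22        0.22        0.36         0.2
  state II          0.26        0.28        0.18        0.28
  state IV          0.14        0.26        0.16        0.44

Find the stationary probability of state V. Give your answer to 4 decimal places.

Let the stationary distribution be π with π = πP and π_1 + π_2 + π_3 + π_4 = 1.
π_1 = 0.2·π_1 + 0.22·π_2 + 0.26·π_3 + 0.14·π_4
π_2 = 0.28·π_1 + 0.22·π_2 + 0.28·π_3 + 0.26·π_4
π_3 = 0.22·π_1 + 0.36·π_2 + 0.18·π_3 + 0.16·π_4
Solving with the normalization constraint gives π = (0.2000, 0.2582, 0.2282, 0.3135).
So the stationary probability of state V is 0.2582.

0.2582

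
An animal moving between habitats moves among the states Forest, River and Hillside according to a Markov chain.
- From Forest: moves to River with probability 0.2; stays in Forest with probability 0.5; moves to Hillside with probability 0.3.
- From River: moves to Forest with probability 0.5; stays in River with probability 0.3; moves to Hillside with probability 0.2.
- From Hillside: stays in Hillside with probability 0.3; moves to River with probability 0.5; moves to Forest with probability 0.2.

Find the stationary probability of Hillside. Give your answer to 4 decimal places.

0.2688

Let the stationary distribution be π with π = πP and π_1 + π_2 + π_3 = 1.
π_1 = 0.5·π_1 + 0.5·π_2 + 0.2·π_3
π_2 = 0.2·π_1 + 0.3·π_2 + 0.5·π_3
Solving with the normalization constraint gives π = (0.4194, 0.3118, 0.2688).
So the stationary probability of Hillside is 0.2688.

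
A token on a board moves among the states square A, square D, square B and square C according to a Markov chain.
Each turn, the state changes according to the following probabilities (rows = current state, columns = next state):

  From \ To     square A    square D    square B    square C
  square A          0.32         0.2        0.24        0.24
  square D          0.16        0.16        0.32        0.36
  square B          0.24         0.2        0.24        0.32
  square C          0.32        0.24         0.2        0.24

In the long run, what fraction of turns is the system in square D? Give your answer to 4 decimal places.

0.2032

Let the stationary distribution be π with π = πP and π_1 + π_2 + π_3 + π_4 = 1.
π_1 = 0.32·π_1 + 0.16·π_2 + 0.24·π_3 + 0.32·π_4
π_2 = 0.2·π_1 + 0.16·π_2 + 0.2·π_3 + 0.24·π_4
π_3 = 0.24·π_1 + 0.32·π_2 + 0.24·π_3 + 0.2·π_4
Solving with the normalization constraint gives π = (0.2679, 0.2032, 0.2449, 0.2840).
So the stationary probability of square D is 0.2032.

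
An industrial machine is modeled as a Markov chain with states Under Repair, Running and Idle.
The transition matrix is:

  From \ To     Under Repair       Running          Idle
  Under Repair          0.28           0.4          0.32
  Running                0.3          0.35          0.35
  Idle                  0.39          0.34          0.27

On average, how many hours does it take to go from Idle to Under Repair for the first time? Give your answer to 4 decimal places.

Let t(s) be the expected number of hours to first reach Under Repair from state s, with t(Under Repair) = 0. Conditioning on the first hour:
t(Running) = 1 + 0.35·t(Running) + 0.35·t(Idle)
t(Idle) = 1 + 0.34·t(Running) + 0.27·t(Idle)
Solving: t(Running) = 3.0380, t(Idle) = 2.7848.
Expected hours from Idle to Under Repair: 2.7848.

2.7848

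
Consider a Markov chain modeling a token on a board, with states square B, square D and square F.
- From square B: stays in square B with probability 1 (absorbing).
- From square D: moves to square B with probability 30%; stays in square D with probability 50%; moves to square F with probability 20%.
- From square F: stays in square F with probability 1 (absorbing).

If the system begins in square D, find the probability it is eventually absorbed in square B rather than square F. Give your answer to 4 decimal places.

Let h(s) be the probability of absorption at square B starting from transient state s. Then h(square B) = 1 and h(square F) = 0. By first-step analysis:
h(square D) = 0.3·1 + 0.5·h(square D) + 0.2·0
Solving: h(square D) = 0.6000.
Starting from square D, the probability is 0.6000.

0.6000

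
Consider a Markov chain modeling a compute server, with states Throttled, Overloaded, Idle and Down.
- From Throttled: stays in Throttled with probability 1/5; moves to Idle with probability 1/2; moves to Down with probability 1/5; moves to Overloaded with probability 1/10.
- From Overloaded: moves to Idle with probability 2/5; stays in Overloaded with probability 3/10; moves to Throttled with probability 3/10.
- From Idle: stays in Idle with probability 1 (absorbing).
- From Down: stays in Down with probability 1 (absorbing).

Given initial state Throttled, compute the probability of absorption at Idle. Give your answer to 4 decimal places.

0.7358

Let h(s) be the probability of absorption at Idle starting from transient state s. Then h(Idle) = 1 and h(Down) = 0. By first-step analysis:
h(Throttled) = 0.2·h(Throttled) + 0.1·h(Overloaded) + 0.5·1 + 0.2·0
h(Overloaded) = 0.3·h(Throttled) + 0.3·h(Overloaded) + 0.4·1
Solving: h(Throttled) = 0.7358, h(Overloaded) = 0.8868.
Starting from Throttled, the probability is 0.7358.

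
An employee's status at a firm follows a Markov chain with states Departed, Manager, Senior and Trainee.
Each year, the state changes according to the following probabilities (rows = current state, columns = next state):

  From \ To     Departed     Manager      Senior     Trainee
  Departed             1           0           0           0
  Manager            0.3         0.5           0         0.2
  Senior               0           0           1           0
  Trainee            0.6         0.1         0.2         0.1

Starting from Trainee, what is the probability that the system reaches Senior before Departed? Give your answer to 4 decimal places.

Let h(s) be the probability of absorption at Senior starting from transient state s. Then h(Senior) = 1 and h(Departed) = 0. By first-step analysis:
h(Manager) = 0.3·0 + 0.5·h(Manager) + 0.2·h(Trainee)
h(Trainee) = 0.6·0 + 0.1·h(Manager) + 0.2·1 + 0.1·h(Trainee)
Solving: h(Manager) = 0.0930, h(Trainee) = 0.2326.
Starting from Trainee, the probability is 0.2326.

0.2326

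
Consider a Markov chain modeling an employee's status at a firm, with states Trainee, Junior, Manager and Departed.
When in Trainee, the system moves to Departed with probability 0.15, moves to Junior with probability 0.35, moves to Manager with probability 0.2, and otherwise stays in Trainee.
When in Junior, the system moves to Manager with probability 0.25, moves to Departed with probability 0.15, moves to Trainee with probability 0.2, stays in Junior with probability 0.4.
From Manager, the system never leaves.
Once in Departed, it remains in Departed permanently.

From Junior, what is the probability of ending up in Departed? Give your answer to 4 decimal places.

Let h(s) be the probability of absorption at Departed starting from transient state s. Then h(Departed) = 1 and h(Manager) = 0. By first-step analysis:
h(Trainee) = 0.3·h(Trainee) + 0.35·h(Junior) + 0.2·0 + 0.15·1
h(Junior) = 0.2·h(Trainee) + 0.4·h(Junior) + 0.25·0 + 0.15·1
Solving: h(Trainee) = 0.4071, h(Junior) = 0.3857.
Starting from Junior, the probability is 0.3857.

0.3857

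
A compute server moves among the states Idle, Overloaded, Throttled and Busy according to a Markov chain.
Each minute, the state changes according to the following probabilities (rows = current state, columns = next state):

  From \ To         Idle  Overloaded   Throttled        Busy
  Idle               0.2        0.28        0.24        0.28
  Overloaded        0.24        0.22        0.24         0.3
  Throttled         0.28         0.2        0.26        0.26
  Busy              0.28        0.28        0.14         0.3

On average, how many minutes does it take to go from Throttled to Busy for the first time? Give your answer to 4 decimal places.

3.6496

Let t(s) be the expected number of minutes to first reach Busy from state s, with t(Busy) = 0. Conditioning on the first minute:
t(Idle) = 1 + 0.2·t(Idle) + 0.28·t(Overloaded) + 0.24·t(Throttled)
t(Overloaded) = 1 + 0.24·t(Idle) + 0.22·t(Overloaded) + 0.24·t(Throttled)
t(Throttled) = 1 + 0.28·t(Idle) + 0.2·t(Overloaded) + 0.26·t(Throttled)
Solving: t(Idle) = 3.5712, t(Overloaded) = 3.5039, t(Throttled) = 3.6496.
Expected minutes from Throttled to Busy: 3.6496.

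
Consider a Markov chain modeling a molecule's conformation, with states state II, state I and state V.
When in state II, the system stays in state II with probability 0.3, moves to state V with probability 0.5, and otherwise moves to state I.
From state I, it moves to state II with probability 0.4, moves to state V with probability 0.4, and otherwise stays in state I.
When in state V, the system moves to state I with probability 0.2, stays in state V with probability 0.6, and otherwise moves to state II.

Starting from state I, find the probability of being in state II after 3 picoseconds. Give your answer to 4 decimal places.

0.2680

Propagate the distribution vector 3 picoseconds from state I.
After 0 picoseconds: (0.0000, 1.0000, 0.0000)
After 1 picosecond: (0.4000, 0.2000, 0.4000)
After 2 picoseconds: (0.2800, 0.2000, 0.5200)
After 3 picoseconds: (0.2680, 0.2000, 0.5320)
P(in state II after 3 picoseconds) = 0.2680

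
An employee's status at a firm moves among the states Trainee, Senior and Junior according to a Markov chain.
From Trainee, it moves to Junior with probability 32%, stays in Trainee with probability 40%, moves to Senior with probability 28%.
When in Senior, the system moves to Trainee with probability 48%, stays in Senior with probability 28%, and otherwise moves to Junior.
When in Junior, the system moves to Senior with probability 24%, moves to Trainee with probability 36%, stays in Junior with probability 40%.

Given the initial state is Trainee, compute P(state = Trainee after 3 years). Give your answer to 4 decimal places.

Propagate the distribution vector 3 years from Trainee.
After 0 years: (1.0000, 0.0000, 0.0000)
After 1 year: (0.4000, 0.2800, 0.3200)
After 2 years: (0.4096, 0.2672, 0.3232)
After 3 years: (0.4084, 0.2671, 0.3245)
P(in Trainee after 3 years) = 0.4084

0.4084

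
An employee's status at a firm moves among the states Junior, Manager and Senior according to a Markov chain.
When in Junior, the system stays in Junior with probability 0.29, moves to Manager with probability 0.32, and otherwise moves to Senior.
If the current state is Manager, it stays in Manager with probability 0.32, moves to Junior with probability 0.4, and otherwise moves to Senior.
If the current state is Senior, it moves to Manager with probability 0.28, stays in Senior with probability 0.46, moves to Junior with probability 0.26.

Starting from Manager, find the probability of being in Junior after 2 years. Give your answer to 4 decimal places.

0.3168

Sum over the intermediate state after 1 year:
P = P(Manager→Junior)·P(Junior→Junior) + P(Manager→Manager)·P(Manager→Junior) + P(Manager→Senior)·P(Senior→Junior)
  = 0.4×0.29 + 0.32×0.4 + 0.28×0.26
  = 0.1160 + 0.1280 + 0.0728 = 0.3168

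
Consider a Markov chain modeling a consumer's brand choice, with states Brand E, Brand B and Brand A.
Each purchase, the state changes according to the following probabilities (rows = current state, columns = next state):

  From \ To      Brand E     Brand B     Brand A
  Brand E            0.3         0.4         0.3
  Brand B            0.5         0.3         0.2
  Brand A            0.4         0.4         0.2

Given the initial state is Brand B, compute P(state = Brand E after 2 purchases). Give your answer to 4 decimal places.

Sum over the intermediate state after 1 purchase:
P = P(Brand B→Brand E)·P(Brand E→Brand E) + P(Brand B→Brand B)·P(Brand B→Brand E) + P(Brand B→Brand A)·P(Brand A→Brand E)
  = 0.5×0.3 + 0.3×0.5 + 0.2×0.4
  = 0.1500 + 0.1500 + 0.0800 = 0.3800

0.3800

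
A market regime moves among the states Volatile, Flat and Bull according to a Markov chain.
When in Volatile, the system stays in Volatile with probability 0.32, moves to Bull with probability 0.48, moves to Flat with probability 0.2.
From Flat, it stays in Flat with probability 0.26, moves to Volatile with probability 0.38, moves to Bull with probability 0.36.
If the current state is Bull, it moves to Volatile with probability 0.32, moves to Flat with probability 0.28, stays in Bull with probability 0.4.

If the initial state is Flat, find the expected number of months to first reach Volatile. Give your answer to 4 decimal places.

Let t(s) be the expected number of months to first reach Volatile from state s, with t(Volatile) = 0. Conditioning on the first month:
t(Flat) = 1 + 0.26·t(Flat) + 0.36·t(Bull)
t(Bull) = 1 + 0.28·t(Flat) + 0.4·t(Bull)
Solving: t(Flat) = 2.7972, t(Bull) = 2.9720.
Expected months from Flat to Volatile: 2.7972.

2.7972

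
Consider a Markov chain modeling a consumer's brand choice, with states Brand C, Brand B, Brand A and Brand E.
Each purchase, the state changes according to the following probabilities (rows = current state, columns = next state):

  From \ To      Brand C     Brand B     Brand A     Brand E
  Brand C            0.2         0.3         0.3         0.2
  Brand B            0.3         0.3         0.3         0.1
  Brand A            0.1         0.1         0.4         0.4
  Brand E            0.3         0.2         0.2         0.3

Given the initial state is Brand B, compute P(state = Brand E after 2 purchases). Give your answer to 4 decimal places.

0.2400

Propagate the distribution vector 2 purchases from Brand B.
After 0 purchases: (0.0000, 1.0000, 0.0000, 0.0000)
After 1 purchase: (0.3000, 0.3000, 0.3000, 0.1000)
After 2 purchases: (0.2100, 0.2300, 0.3200, 0.2400)
P(in Brand E after 2 purchases) = 0.2400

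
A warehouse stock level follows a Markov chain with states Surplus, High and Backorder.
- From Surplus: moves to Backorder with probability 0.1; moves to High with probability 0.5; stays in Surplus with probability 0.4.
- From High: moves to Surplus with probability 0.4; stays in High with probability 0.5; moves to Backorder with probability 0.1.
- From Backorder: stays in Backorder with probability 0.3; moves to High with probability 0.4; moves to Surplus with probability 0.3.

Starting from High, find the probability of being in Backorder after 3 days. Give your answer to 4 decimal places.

Propagate the distribution vector 3 days from High.
After 0 days: (0.0000, 1.0000, 0.0000)
After 1 day: (0.4000, 0.5000, 0.1000)
After 2 days: (0.3900, 0.4900, 0.1200)
After 3 days: (0.3880, 0.4880, 0.1240)
P(in Backorder after 3 days) = 0.1240

0.1240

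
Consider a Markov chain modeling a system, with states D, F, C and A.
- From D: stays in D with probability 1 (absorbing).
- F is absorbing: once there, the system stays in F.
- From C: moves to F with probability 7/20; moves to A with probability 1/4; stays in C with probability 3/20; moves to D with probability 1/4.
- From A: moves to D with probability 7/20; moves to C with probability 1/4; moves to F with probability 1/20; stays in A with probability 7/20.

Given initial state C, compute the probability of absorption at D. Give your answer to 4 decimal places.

Let h(s) be the probability of absorption at D starting from transient state s. Then h(D) = 1 and h(F) = 0. By first-step analysis:
h(C) = 0.25·1 + 0.35·0 + 0.15·h(C) + 0.25·h(A)
h(A) = 0.35·1 + 0.05·0 + 0.25·h(C) + 0.35·h(A)
Solving: h(C) = 0.5102, h(A) = 0.7347.
Starting from C, the probability is 0.5102.

0.5102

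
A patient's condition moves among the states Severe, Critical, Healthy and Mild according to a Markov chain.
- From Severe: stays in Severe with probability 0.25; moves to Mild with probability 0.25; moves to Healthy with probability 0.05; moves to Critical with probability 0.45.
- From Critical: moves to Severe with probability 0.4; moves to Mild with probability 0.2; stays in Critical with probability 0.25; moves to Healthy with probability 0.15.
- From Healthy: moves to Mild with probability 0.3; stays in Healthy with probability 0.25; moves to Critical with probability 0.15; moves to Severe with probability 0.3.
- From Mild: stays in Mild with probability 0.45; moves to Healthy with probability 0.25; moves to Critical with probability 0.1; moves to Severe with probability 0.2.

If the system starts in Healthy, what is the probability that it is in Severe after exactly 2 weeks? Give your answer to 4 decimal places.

Propagate the distribution vector 2 weeks from Healthy.
After 0 weeks: (0.0000, 0.0000, 1.0000, 0.0000)
After 1 week: (0.3000, 0.1500, 0.2500, 0.3000)
After 2 weeks: (0.2700, 0.2400, 0.1750, 0.3150)
P(in Severe after 2 weeks) = 0.2700

0.2700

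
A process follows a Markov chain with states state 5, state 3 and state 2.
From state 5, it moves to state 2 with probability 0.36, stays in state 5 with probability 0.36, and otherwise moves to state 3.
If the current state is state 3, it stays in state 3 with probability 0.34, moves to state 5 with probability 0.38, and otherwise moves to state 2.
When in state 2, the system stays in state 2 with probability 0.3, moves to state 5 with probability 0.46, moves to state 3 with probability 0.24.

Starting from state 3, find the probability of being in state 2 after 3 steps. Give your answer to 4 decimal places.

0.3179

Propagate the distribution vector 3 steps from state 3.
After 0 steps: (0.0000, 1.0000, 0.0000)
After 1 step: (0.3800, 0.3400, 0.2800)
After 2 steps: (0.3948, 0.2892, 0.3160)
After 3 steps: (0.3974, 0.2847, 0.3179)
P(in state 2 after 3 steps) = 0.3179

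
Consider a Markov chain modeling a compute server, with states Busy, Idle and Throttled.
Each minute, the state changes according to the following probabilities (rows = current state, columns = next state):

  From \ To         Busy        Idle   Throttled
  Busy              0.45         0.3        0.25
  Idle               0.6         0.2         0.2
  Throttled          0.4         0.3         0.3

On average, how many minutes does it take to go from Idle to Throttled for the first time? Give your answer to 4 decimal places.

Let t(s) be the expected number of minutes to first reach Throttled from state s, with t(Throttled) = 0. Conditioning on the first minute:
t(Busy) = 1 + 0.45·t(Busy) + 0.3·t(Idle)
t(Idle) = 1 + 0.6·t(Busy) + 0.2·t(Idle)
Solving: t(Busy) = 4.2308, t(Idle) = 4.4231.
Expected minutes from Idle to Throttled: 4.4231.

4.4231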